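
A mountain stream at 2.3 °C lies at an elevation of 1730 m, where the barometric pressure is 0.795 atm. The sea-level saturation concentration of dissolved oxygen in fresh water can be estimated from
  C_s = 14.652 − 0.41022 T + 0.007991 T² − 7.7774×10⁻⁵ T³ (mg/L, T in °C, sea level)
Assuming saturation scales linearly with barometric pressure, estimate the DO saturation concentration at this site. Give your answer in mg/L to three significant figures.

At sea level: C_s = 14.652 − 0.41022×2.3 + 0.007991×2.3² − 7.7774×10⁻⁵×2.3³ = 13.75 mg/L.
Pressure correction: C_s' = 13.75 × 0.795 = 10.93 mg/L.

C_s ≈ 10.9 mg/L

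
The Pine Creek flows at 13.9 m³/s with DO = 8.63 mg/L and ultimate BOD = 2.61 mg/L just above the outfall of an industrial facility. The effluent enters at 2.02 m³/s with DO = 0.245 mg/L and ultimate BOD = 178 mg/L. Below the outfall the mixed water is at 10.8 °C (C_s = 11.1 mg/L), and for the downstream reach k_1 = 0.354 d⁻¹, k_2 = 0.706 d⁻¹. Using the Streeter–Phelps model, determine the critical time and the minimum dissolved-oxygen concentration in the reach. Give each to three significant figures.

t_c ≈ 1.53 d; minimum DO ≈ 3.84 mg/L

Mixed DO = (13.9×8.63 + 2.02×0.245)/(13.9+2.02) = 120.5/15.92 = 7.566 mg/L.
Mixed L₀ = (13.9×2.61 + 2.02×178)/(15.92) = 395.8/15.92 = 24.86 mg/L.
Initial deficit D₀ = C_s − DO₀ = 11.1 − 7.566 = 3.534 mg/L.
t_c = (1/0.3520) ln[(0.706/0.354)(1 − 3.534×0.3520/(0.354×24.86))] = 2.841 × ln(1.712) = 1.528 d.
D_c = (0.354/0.706) × 24.86 × e^(−0.354×1.528) = 0.5014 × 24.86 × 0.5822 = 7.258 mg/L.
Minimum DO = 11.1 − 7.258 = 3.842 mg/L.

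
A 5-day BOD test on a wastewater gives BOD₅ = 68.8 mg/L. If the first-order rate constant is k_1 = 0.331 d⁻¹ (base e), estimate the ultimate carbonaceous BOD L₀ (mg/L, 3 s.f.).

BOD₅ = L₀(1 − e^(−5k_1)) ⇒ L₀ = BOD₅ / (1 − e^(−5×0.331))
= 68.8 / (1 − 0.1911) = 68.8 / 0.8089 = 85.05 mg/L.

L₀ ≈ 85.1 mg/L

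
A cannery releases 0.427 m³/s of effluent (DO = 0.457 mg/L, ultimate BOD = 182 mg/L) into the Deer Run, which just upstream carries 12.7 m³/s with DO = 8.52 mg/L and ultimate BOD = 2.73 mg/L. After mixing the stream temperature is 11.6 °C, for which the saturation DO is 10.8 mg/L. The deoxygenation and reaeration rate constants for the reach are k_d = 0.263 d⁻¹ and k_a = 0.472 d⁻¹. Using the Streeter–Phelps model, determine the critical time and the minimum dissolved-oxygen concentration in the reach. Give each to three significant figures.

Mixed DO = (12.7×8.52 + 0.427×0.457)/(12.7+0.427) = 108.4/13.13 = 8.258 mg/L.
Mixed L₀ = (12.7×2.73 + 0.427×182)/(13.13) = 112.4/13.13 = 8.561 mg/L.
Initial deficit D₀ = C_s − DO₀ = 10.8 − 8.258 = 2.542 mg/L.
t_c = (1/0.2090) ln[(0.472/0.263)(1 − 2.542×0.2090/(0.263×8.561))] = 4.785 × ln(1.371) = 1.510 d.
D_c = (0.263/0.472) × 8.561 × e^(−0.263×1.510) = 0.5572 × 8.561 × 0.6722 = 3.207 mg/L.
Minimum DO = 10.8 − 3.207 = 7.593 mg/L.

t_c ≈ 1.51 d; minimum DO ≈ 7.59 mg/L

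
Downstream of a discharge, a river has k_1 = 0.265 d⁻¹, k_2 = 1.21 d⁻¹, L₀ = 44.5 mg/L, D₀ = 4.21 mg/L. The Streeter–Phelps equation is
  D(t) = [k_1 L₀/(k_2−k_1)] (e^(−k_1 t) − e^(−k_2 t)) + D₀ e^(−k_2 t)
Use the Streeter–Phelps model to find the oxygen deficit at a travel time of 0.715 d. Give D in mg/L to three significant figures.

D ≈ 6.84 mg/L

k_1 L₀/(k_2−k_1) = 0.265×44.5/(1.21−0.265) = 11.79/0.9450 = 12.48 mg/L.
e^(−k_1 t) = e^(−0.265×0.7150) = 0.8274; e^(−k_2 t) = e^(−1.21×0.7150) = 0.4210.
D = 12.48 × (0.8274 − 0.4210) + 4.21 × 0.4210 = 5.071 + 1.772 = 6.844 mg/L.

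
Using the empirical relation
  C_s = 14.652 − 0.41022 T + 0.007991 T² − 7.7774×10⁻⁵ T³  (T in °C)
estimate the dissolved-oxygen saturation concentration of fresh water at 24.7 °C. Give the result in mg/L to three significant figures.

C_s = 14.652 − 0.41022×24.7 + 0.007991×24.7² − 7.7774×10⁻⁵×24.7³ = 8.223 mg/L.

C_s ≈ 8.22 mg/L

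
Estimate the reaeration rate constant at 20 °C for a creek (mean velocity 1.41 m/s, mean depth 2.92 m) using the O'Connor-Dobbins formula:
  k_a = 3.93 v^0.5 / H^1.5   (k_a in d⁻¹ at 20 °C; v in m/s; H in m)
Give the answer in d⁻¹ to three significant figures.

k_a ≈ 0.935 d⁻¹

k_a = 3.93 × 1.41^0.5 / 2.92^1.5 = 3.93 × 1.187 / 4.990 = 0.9353 d⁻¹.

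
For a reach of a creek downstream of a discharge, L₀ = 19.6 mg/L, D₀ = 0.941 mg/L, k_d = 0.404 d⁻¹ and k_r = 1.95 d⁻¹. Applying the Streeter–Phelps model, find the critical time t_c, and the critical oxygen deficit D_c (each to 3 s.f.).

t_c ≈ 0.887 d; D_c ≈ 2.84 mg/L

t_c = [1/(k_r−k_d)] ln[(k_r/k_d)(1 − D₀(k_r−k_d)/(k_d L₀))]
= [1/(1.95−0.404)] ln[(1.95/0.404)(1 − 0.941×1.546/(0.404×19.6))]
= (1/1.546) ln[4.827 × 0.8163] = 0.6468 × ln(3.940) = 0.6468 × 1.371 = 0.8869 d.
D_c = (k_d/k_r) L₀ e^(−k_d t_c) = (0.404/1.95) × 19.6 × e^(−0.404×0.8869) = 0.2072 × 19.6 × 0.6989 = 2.838 mg/L.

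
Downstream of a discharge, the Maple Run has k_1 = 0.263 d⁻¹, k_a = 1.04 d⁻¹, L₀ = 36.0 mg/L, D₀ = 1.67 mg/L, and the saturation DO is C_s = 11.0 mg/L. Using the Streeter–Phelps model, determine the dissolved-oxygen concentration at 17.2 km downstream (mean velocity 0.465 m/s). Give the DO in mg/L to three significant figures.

Travel time t = x/v = 17.2 km / (0.465 m/s) = 17200 m / 0.465 m/s = 36990 s = 0.4281 d.
k_1 L₀/(k_a−k_1) = 0.263×36.0/(1.04−0.263) = 9.468/0.7770 = 12.19 mg/L.
e^(−k_1 t) = e^(−0.263×0.4281) = 0.8935; e^(−k_a t) = e^(−1.04×0.4281) = 0.6407.
D = 12.19 × (0.8935 − 0.6407) + 1.67 × 0.6407 = 3.081 + 1.070 = 4.151 mg/L.
DO = C_s − D = 11.0 − 4.151 = 6.849 mg/L.

DO ≈ 6.85 mg/L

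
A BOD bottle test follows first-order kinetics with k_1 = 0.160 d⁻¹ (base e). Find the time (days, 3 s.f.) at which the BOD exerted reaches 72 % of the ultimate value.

y/L₀ = 1 − e^(−k_1 t) = 0.72 ⇒ e^(−k_1 t) = 0.280
t = −ln(0.280) / 0.160 = 1.273 / 0.160 = 7.956 d.

t ≈ 7.96 d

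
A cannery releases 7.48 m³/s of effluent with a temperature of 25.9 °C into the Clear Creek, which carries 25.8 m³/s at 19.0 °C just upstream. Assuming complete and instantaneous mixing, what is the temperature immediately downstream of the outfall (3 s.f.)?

Flow-weighted mixing: C = (Q_r C_r + Q_w C_w)/(Q_r + Q_w)
= (25.8×19.0 + 7.48×25.9)/(25.8 + 7.48) = 683.9/33.28 = 20.55 °C.

20.6 °C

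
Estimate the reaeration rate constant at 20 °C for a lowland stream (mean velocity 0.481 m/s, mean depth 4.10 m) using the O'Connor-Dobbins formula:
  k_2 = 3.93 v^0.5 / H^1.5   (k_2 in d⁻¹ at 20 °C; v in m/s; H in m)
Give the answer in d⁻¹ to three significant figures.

k_2 = 3.93 × 0.481^0.5 / 4.10^1.5 = 3.93 × 0.6935 / 8.302 = 0.3283 d⁻¹.

k_2 ≈ 0.328 d⁻¹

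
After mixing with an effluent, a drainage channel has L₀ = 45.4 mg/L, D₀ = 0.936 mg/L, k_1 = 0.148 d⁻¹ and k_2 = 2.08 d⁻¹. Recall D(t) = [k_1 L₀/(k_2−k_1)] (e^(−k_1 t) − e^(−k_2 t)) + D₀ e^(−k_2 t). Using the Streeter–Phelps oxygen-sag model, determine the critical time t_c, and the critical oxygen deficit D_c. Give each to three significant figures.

t_c ≈ 1.21 d; D_c ≈ 2.70 mg/L

t_c = [1/(k_2−k_1)] ln[(k_2/k_1)(1 − D₀(k_2−k_1)/(k_1 L₀))]
= [1/(2.08−0.148)] ln[(2.08/0.148)(1 − 0.936×1.932/(0.148×45.4))]
= (1/1.932) ln[14.05 × 0.7309] = 0.5176 × ln(10.27) = 0.5176 × 2.329 = 1.206 d.
L(t_c) = L₀ e^(−k_1 t_c) = 45.4 × 0.8366 = 37.98 mg/L, and at the critical point k_2 D_c = k_1 L, so D_c = (0.148/2.08) × 37.98 = 2.702 mg/L.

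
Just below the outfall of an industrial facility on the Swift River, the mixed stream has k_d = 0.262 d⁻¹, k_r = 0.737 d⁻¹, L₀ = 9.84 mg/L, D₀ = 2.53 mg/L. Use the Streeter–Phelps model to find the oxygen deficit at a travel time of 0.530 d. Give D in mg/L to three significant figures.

D ≈ 2.76 mg/L

k_d L₀/(k_r−k_d) = 0.262×9.84/(0.737−0.262) = 2.578/0.4750 = 5.428 mg/L.
e^(−k_d t) = e^(−0.262×0.5300) = 0.8703; e^(−k_r t) = e^(−0.737×0.5300) = 0.6766.
D = 5.428 × (0.8703 − 0.6766) + 2.53 × 0.6766 = 1.051 + 1.712 = 2.763 mg/L.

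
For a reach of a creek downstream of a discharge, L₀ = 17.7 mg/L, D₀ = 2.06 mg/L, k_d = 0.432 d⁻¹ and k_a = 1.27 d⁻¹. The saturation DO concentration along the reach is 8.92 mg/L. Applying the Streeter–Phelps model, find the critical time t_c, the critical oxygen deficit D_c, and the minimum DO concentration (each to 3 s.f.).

t_c ≈ 0.981 d; D_c ≈ 3.94 mg/L; min DO ≈ 4.98 mg/L

t_c = [1/(k_a−k_d)] ln[(k_a/k_d)(1 − D₀(k_a−k_d)/(k_d L₀))]
= [1/(1.27−0.432)] ln[(1.27/0.432)(1 − 2.06×0.8380/(0.432×17.7))]
= (1/0.8380) ln[2.940 × 0.7742] = 1.193 × ln(2.276) = 1.193 × 0.8225 = 0.9815 d.
D_c = (k_d/k_a) L₀ e^(−k_d t_c) = (0.432/1.27) × 17.7 × e^(−0.432×0.9815) = 0.3402 × 17.7 × 0.6544 = 3.940 mg/L.
Minimum DO = C_s − D_c = 8.92 − 3.940 = 4.980 mg/L.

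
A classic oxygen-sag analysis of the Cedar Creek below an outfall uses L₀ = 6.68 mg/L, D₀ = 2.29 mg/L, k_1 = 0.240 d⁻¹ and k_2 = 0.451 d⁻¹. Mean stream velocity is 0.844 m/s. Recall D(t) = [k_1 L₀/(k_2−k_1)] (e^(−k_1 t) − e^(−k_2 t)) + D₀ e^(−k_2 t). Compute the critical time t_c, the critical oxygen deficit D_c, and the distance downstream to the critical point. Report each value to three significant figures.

t_c ≈ 1.29 d; D_c ≈ 2.61 mg/L; x_c ≈ 94.1 km

With k_2/k_1 = 1.879 and 1 − D₀(k_2−k_1)/(k_1 L₀) = 0.6986,
t_c = ln(1.879 × 0.6986) / (0.451 − 0.240) = ln(1.313) / 0.2110 = 0.2722/0.2110 = 1.290 d.
L(t_c) = L₀ e^(−k_1 t_c) = 6.68 × 0.7338 = 4.902 mg/L, and at the critical point k_2 D_c = k_1 L, so D_c = (0.240/0.451) × 4.902 = 2.608 mg/L.
x_c = v t_c = 0.844 m/s × 1.290 d × 86400 s/d = 94060 m ≈ 94.1 km.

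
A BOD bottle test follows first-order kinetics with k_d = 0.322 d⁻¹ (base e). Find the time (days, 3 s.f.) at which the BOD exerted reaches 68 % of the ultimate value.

t ≈ 3.54 d

y/L₀ = 1 − e^(−k_d t) = 0.68 ⇒ e^(−k_d t) = 0.320
t = −ln(0.320) / 0.322 = 1.139 / 0.322 = 3.539 d.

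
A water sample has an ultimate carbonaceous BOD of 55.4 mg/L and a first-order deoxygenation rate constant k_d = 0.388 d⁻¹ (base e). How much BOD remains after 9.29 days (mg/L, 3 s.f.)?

L_t = L₀ e^(−k_d t) = 55.4 × e^(−0.388×9.29) = 55.4 × 0.02720 = 1.507 mg/L.

L ≈ 1.51 mg/L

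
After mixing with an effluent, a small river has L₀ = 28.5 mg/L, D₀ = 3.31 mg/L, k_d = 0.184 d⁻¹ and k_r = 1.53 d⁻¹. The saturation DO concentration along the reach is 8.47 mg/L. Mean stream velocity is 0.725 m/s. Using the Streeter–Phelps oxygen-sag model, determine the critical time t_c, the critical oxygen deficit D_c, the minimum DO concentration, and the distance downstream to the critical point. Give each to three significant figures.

t_c ≈ 0.166 d; D_c ≈ 3.32 mg/L; min DO ≈ 5.15 mg/L; x_c ≈ 10.4 km

At the critical point dD/dt = 0, so k_d L₀ e^(−k_d t) = k_r D. Substituting D(t) from the Streeter–Phelps equation and solving for t gives
t_c = ln[(k_r/k_d)(1 − D₀(k_r−k_d)/(k_d L₀))] / (k_r−k_d).
Here k_r−k_d = 1.346 d⁻¹ and 1 − D₀(k_r−k_d)/(k_d L₀) = 1 − 3.31×1.346/(0.184×28.5) = 0.1504, so
t_c = ln(8.315 × 0.1504) / 1.346 = 0.2237 / 1.346 = 0.1662 d.
L(t_c) = L₀ e^(−k_d t_c) = 28.5 × 0.9699 = 27.64 mg/L, and at the critical point k_r D_c = k_d L, so D_c = (0.184/1.53) × 27.64 = 3.324 mg/L.
Minimum DO = C_s − D_c = 8.47 − 3.324 = 5.146 mg/L.
x_c = v t_c = 0.725 m/s × 0.1662 d × 86400 s/d = 10410 m ≈ 10.4 km.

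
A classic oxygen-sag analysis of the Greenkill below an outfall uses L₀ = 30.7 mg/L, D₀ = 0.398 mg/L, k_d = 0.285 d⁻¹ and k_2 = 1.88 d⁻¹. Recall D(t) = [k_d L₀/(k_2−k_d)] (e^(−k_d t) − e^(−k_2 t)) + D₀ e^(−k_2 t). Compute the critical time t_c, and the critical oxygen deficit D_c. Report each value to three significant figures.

t_c ≈ 1.14 d; D_c ≈ 3.37 mg/L

With k_2/k_d = 6.596 and 1 − D₀(k_2−k_d)/(k_d L₀) = 0.9274,
t_c = ln(6.596 × 0.9274) / (1.88 − 0.285) = ln(6.118) / 1.595 = 1.811/1.595 = 1.136 d.
D_c = (k_d/k_2) L₀ e^(−k_d t_c) = (0.285/1.88) × 30.7 × e^(−0.285×1.136) = 0.1516 × 30.7 × 0.7235 = 3.367 mg/L.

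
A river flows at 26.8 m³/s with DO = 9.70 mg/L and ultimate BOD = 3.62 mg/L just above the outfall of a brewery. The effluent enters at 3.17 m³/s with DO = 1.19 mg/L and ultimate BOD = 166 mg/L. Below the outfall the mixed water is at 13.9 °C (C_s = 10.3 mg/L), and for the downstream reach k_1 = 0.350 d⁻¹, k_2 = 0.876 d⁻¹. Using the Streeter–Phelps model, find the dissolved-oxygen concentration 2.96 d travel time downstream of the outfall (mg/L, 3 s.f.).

Mixed DO = (26.8×9.70 + 3.17×1.19)/(26.8+3.17) = 263.7/29.97 = 8.800 mg/L.
Mixed L₀ = (26.8×3.62 + 3.17×166)/(29.97) = 623.2/29.97 = 20.80 mg/L.
Initial deficit D₀ = C_s − DO₀ = 10.3 − 8.800 = 1.500 mg/L.
D(2.96) = [0.350×20.80/(0.876−0.350)](e^(−0.350×2.96) − e^(−0.876×2.96)) + 1.500 e^(−0.876×2.96)
= 13.84 × (0.3549 − 0.07480) + 1.500 × 0.07480 = 3.988 mg/L.
DO = 10.3 − 3.988 = 6.312 mg/L.

DO ≈ 6.31 mg/L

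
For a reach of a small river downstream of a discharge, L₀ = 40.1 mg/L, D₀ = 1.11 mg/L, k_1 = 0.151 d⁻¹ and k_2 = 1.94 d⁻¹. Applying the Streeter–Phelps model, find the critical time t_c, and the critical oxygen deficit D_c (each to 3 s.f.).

t_c = [1/(k_2−k_1)] ln[(k_2/k_1)(1 − D₀(k_2−k_1)/(k_1 L₀))]
= [1/(1.94−0.151)] ln[(1.94/0.151)(1 − 1.11×1.789/(0.151×40.1))]
= (1/1.789) ln[12.85 × 0.6720] = 0.5590 × ln(8.634) = 0.5590 × 2.156 = 1.205 d.
L(t_c) = L₀ e^(−k_1 t_c) = 40.1 × 0.8336 = 33.43 mg/L, and at the critical point k_2 D_c = k_1 L, so D_c = (0.151/1.94) × 33.43 = 2.602 mg/L.

t_c ≈ 1.20 d; D_c ≈ 2.60 mg/L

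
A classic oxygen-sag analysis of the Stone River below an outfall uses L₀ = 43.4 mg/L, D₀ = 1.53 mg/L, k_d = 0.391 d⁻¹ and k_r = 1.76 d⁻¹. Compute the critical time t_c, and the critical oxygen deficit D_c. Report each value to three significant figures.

t_c ≈ 1.00 d; D_c ≈ 6.51 mg/L

t_c = [1/(k_r−k_d)] ln[(k_r/k_d)(1 − D₀(k_r−k_d)/(k_d L₀))]
= [1/(1.76−0.391)] ln[(1.76/0.391)(1 − 1.53×1.369/(0.391×43.4))]
= (1/1.369) ln[4.501 × 0.8766] = 0.7305 × ln(3.946) = 0.7305 × 1.373 = 1.003 d.
D_c = (k_d/k_r) L₀ e^(−k_d t_c) = (0.391/1.76) × 43.4 × e^(−0.391×1.003) = 0.2222 × 43.4 × 0.6757 = 6.515 mg/L.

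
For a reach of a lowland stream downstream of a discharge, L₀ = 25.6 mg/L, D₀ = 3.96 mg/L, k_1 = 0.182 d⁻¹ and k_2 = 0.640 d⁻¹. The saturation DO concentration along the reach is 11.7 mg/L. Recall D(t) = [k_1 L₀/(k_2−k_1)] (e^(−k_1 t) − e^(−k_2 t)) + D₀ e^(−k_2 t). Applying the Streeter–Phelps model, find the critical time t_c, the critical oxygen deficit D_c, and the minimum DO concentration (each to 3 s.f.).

With k_2/k_1 = 3.516 and 1 − D₀(k_2−k_1)/(k_1 L₀) = 0.6107,
t_c = ln(3.516 × 0.6107) / (0.640 − 0.182) = ln(2.148) / 0.4580 = 0.7644/0.4580 = 1.669 d.
D_c = (k_1/k_2) L₀ e^(−k_1 t_c) = (0.182/0.640) × 25.6 × e^(−0.182×1.669) = 0.2844 × 25.6 × 0.7381 = 5.373 mg/L.
Minimum DO = C_s − D_c = 11.7 − 5.373 = 6.327 mg/L.

t_c ≈ 1.67 d; D_c ≈ 5.37 mg/L; min DO ≈ 6.33 mg/L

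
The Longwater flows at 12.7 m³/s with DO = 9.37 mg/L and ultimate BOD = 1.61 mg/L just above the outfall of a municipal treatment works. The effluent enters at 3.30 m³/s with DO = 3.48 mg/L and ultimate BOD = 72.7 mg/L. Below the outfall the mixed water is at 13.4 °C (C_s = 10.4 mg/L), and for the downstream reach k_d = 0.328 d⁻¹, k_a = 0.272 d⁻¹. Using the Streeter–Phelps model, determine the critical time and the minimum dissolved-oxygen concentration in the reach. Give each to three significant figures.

t_c ≈ 2.93 d; minimum DO ≈ 2.89 mg/L

Mixed DO = (12.7×9.37 + 3.30×3.48)/(12.7+3.30) = 130.5/16.00 = 8.155 mg/L.
Mixed L₀ = (12.7×1.61 + 3.30×72.7)/(16.00) = 260.4/16.00 = 16.27 mg/L.
Initial deficit D₀ = C_s − DO₀ = 10.4 − 8.155 = 2.245 mg/L.
t_c = (1/-0.05600) ln[(0.272/0.328)(1 − 2.245×-0.05600/(0.328×16.27))] = -17.86 × ln(0.8488) = 2.927 d.
D_c = (0.328/0.272) × 16.27 × e^(−0.328×2.927) = 1.206 × 16.27 × 0.3828 = 7.512 mg/L.
Minimum DO = 10.4 − 7.512 = 2.888 mg/L.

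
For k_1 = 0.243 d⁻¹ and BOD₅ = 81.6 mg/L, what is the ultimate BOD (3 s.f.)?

BOD₅ = L₀(1 − e^(−5k_1)) ⇒ L₀ = BOD₅ / (1 − e^(−5×0.243))
= 81.6 / (1 − 0.2967) = 81.6 / 0.7033 = 116.0 mg/L.

L₀ ≈ 116 mg/L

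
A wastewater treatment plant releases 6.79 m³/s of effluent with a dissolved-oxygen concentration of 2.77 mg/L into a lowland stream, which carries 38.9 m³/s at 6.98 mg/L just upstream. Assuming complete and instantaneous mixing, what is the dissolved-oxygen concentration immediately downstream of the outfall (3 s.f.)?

Flow-weighted mixing: C = (Q_r C_r + Q_w C_w)/(Q_r + Q_w)
= (38.9×6.98 + 6.79×2.77)/(38.9 + 6.79) = 290.3/45.69 = 6.354 mg/L.

6.35 mg/L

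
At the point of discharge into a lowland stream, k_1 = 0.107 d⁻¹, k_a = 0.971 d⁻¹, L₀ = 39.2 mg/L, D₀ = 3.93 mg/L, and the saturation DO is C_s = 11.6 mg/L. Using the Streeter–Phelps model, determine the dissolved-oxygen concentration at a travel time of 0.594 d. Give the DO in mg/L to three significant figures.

DO ≈ 7.56 mg/L

k_1 L₀/(k_a−k_1) = 0.107×39.2/(0.971−0.107) = 4.194/0.8640 = 4.855 mg/L.
e^(−k_1 t) = e^(−0.107×0.5940) = 0.9384; e^(−k_a t) = e^(−0.971×0.5940) = 0.5617.
D = 4.855 × (0.9384 − 0.5617) + 3.93 × 0.5617 = 1.829 + 2.208 = 4.036 mg/L.
DO = C_s − D = 11.6 − 4.036 = 7.564 mg/L.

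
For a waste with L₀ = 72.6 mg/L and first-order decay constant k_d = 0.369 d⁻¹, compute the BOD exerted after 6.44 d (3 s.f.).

y ≈ 65.9 mg/L

y_t = L₀(1 − e^(−k_d t)) = 72.6 × (1 − e^(−0.369×6.44))
= 72.6 × (1 − 0.09289) = 72.6 × 0.9071 = 65.86 mg/L.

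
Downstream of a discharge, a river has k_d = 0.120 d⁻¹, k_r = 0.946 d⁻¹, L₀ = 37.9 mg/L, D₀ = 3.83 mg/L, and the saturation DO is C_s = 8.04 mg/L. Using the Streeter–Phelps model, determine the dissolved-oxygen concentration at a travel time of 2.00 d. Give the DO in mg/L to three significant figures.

DO ≈ 3.96 mg/L

k_d L₀/(k_r−k_d) = 0.120×37.9/(0.946−0.120) = 4.548/0.8260 = 5.506 mg/L.
e^(−k_d t) = e^(−0.120×2.000) = 0.7866; e^(−k_r t) = e^(−0.946×2.000) = 0.1508.
D = 5.506 × (0.7866 − 0.1508) + 3.83 × 0.1508 = 3.501 + 0.5774 = 4.079 mg/L.
DO = C_s − D = 8.04 − 4.079 = 3.961 mg/L.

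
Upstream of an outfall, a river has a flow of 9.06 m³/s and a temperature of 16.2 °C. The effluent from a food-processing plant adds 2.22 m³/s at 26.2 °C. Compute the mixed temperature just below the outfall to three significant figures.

Flow-weighted mixing: C = (Q_r C_r + Q_w C_w)/(Q_r + Q_w)
= (9.06×16.2 + 2.22×26.2)/(9.06 + 2.22) = 204.9/11.28 = 18.17 °C.

18.2 °C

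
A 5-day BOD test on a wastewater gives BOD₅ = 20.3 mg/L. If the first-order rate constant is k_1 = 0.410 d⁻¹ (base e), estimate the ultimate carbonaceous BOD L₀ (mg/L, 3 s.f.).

BOD₅ = L₀(1 − e^(−5k_1)) ⇒ L₀ = BOD₅ / (1 − e^(−5×0.410))
= 20.3 / (1 − 0.1287) = 20.3 / 0.8713 = 23.30 mg/L.

L₀ ≈ 23.3 mg/L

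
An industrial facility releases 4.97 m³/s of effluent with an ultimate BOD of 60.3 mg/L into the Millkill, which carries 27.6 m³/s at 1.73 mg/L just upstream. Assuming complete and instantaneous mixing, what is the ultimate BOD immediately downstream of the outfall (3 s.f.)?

10.7 mg/L

Flow-weighted mixing: C = (Q_r C_r + Q_w C_w)/(Q_r + Q_w)
= (27.6×1.73 + 4.97×60.3)/(27.6 + 4.97) = 347.4/32.57 = 10.67 mg/L.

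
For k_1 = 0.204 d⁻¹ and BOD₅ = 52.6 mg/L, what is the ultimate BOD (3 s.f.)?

L₀ ≈ 82.3 mg/L

BOD₅ = L₀(1 − e^(−5k_1)) ⇒ L₀ = BOD₅ / (1 − e^(−5×0.204))
= 52.6 / (1 − 0.3606) = 52.6 / 0.6394 = 82.26 mg/L.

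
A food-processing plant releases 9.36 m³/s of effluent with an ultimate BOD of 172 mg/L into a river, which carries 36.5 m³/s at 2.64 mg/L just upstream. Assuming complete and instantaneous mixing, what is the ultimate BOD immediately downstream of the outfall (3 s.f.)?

37.2 mg/L

Flow-weighted mixing: C = (Q_r C_r + Q_w C_w)/(Q_r + Q_w)
= (36.5×2.64 + 9.36×172)/(36.5 + 9.36) = 1706/45.86 = 37.21 mg/L.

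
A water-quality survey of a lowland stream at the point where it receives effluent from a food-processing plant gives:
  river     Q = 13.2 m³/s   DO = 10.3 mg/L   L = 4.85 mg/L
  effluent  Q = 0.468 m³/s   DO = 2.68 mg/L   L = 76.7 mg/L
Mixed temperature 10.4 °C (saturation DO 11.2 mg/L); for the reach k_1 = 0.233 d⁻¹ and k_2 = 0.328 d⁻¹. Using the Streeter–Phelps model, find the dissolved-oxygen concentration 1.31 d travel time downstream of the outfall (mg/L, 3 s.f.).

DO ≈ 8.90 mg/L

Mixed DO = (13.2×10.3 + 0.468×2.68)/(13.2+0.468) = 137.2/13.67 = 10.04 mg/L.
Mixed L₀ = (13.2×4.85 + 0.468×76.7)/(13.67) = 99.92/13.67 = 7.310 mg/L.
Initial deficit D₀ = C_s − DO₀ = 11.2 − 10.04 = 1.161 mg/L.
D(1.31) = [0.233×7.310/(0.328−0.233)](e^(−0.233×1.31) − e^(−0.328×1.31)) + 1.161 e^(−0.328×1.31)
= 17.93 × (0.7370 − 0.6507) + 1.161 × 0.6507 = 2.302 mg/L.
DO = 11.2 − 2.302 = 8.898 mg/L.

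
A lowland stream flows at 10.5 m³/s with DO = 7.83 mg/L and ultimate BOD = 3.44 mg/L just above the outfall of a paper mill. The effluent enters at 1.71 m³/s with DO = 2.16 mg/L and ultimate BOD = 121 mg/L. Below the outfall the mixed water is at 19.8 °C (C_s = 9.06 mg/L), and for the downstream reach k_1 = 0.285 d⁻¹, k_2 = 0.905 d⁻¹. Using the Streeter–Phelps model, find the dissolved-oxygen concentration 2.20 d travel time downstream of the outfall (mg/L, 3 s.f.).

DO ≈ 5.15 mg/L

Mixed DO = (10.5×7.83 + 1.71×2.16)/(10.5+1.71) = 85.91/12.21 = 7.036 mg/L.
Mixed L₀ = (10.5×3.44 + 1.71×121)/(12.21) = 243.0/12.21 = 19.90 mg/L.
Initial deficit D₀ = C_s − DO₀ = 9.06 − 7.036 = 2.024 mg/L.
D(2.20) = [0.285×19.90/(0.905−0.285)](e^(−0.285×2.20) − e^(−0.905×2.20)) + 2.024 e^(−0.905×2.20)
= 9.150 × (0.5342 − 0.1366) + 2.024 × 0.1366 = 3.915 mg/L.
DO = 9.06 − 3.915 = 5.145 mg/L.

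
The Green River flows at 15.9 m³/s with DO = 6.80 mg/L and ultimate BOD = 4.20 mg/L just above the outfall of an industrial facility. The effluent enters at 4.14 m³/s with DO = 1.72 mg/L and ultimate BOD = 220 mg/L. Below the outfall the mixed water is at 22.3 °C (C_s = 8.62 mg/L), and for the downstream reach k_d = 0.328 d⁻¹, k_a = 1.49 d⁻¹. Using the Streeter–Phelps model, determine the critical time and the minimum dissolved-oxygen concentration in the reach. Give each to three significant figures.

Mixed DO = (15.9×6.80 + 4.14×1.72)/(15.9+4.14) = 115.2/20.04 = 5.751 mg/L.
Mixed L₀ = (15.9×4.20 + 4.14×220)/(20.04) = 977.6/20.04 = 48.78 mg/L.
Initial deficit D₀ = C_s − DO₀ = 8.62 − 5.751 = 2.869 mg/L.
t_c = (1/1.162) ln[(1.49/0.328)(1 − 2.869×1.162/(0.328×48.78))] = 0.8606 × ln(3.596) = 1.101 d.
D_c = (0.328/1.49) × 48.78 × e^(−0.328×1.101) = 0.2201 × 48.78 × 0.6968 = 7.483 mg/L.
Minimum DO = 8.62 − 7.483 = 1.137 mg/L.

t_c ≈ 1.10 d; minimum DO ≈ 1.14 mg/L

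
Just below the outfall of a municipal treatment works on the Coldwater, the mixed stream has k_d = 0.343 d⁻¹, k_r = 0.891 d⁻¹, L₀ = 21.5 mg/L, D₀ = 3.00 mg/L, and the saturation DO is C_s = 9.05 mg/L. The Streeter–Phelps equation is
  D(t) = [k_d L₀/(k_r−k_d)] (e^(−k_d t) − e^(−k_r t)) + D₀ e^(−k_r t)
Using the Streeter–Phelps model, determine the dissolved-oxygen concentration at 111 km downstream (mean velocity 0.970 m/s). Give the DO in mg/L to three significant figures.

Travel time t = x/v = 111 km / (0.970 m/s) = 111000 m / 0.970 m/s = 114400 s = 1.324 d.
k_d L₀/(k_r−k_d) = 0.343×21.5/(0.891−0.343) = 7.375/0.5480 = 13.46 mg/L.
e^(−k_d t) = e^(−0.343×1.324) = 0.6349; e^(−k_r t) = e^(−0.891×1.324) = 0.3073.
D = 13.46 × (0.6349 − 0.3073) + 3.00 × 0.3073 = 4.409 + 0.9218 = 5.331 mg/L.
DO = C_s − D = 9.05 − 5.331 = 3.719 mg/L.

DO ≈ 3.72 mg/L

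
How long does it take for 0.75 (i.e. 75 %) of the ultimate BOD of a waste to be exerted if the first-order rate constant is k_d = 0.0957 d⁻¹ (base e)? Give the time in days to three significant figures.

t ≈ 14.5 d

y/L₀ = 1 − e^(−k_d t) = 0.75 ⇒ e^(−k_d t) = 0.250
t = −ln(0.250) / 0.0957 = 1.386 / 0.0957 = 14.49 d.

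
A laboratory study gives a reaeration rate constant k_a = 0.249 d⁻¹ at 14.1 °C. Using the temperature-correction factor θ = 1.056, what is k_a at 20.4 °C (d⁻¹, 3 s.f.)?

k_a(T₂) = k_a(T₁) · θ^(T₂−T₁) = 0.249 × 1.056^(20.4−14.1)
= 0.249 × 1.056^6.30 = 0.249 × 1.410 = 0.3510 d⁻¹.

k_a ≈ 0.351 d⁻¹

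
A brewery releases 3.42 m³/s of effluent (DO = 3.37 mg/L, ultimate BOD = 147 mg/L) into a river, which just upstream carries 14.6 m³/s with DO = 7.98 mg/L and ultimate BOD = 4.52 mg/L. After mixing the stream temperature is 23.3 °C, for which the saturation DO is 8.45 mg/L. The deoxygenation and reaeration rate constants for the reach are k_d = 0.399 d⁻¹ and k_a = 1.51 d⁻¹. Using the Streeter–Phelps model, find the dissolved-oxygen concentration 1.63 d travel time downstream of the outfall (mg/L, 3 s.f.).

Mixed DO = (14.6×7.98 + 3.42×3.37)/(14.6+3.42) = 128.0/18.02 = 7.105 mg/L.
Mixed L₀ = (14.6×4.52 + 3.42×147)/(18.02) = 568.7/18.02 = 31.56 mg/L.
Initial deficit D₀ = C_s − DO₀ = 8.45 − 7.105 = 1.345 mg/L.
D(1.63) = [0.399×31.56/(1.51−0.399)](e^(−0.399×1.63) − e^(−1.51×1.63)) + 1.345 e^(−1.51×1.63)
= 11.33 × (0.5219 − 0.08532) + 1.345 × 0.08532 = 5.063 mg/L.
DO = 8.45 − 5.063 = 3.387 mg/L.

DO ≈ 3.39 mg/L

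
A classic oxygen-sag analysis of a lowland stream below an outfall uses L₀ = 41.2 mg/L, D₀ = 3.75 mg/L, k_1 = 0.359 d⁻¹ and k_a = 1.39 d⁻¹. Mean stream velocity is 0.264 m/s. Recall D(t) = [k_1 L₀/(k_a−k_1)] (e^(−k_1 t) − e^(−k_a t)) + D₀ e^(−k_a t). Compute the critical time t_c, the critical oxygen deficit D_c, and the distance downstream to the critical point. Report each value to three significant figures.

t_c ≈ 1.02 d; D_c ≈ 7.38 mg/L; x_c ≈ 23.2 km

With k_a/k_1 = 3.872 and 1 − D₀(k_a−k_1)/(k_1 L₀) = 0.7386,
t_c = ln(3.872 × 0.7386) / (1.39 − 0.359) = ln(2.860) / 1.031 = 1.051/1.031 = 1.019 d.
D_c = (k_1/k_a) L₀ e^(−k_1 t_c) = (0.359/1.39) × 41.2 × e^(−0.359×1.019) = 0.2583 × 41.2 × 0.6936 = 7.380 mg/L.
x_c = v t_c = 0.264 m/s × 1.019 d × 86400 s/d = 23250 m ≈ 23.2 km.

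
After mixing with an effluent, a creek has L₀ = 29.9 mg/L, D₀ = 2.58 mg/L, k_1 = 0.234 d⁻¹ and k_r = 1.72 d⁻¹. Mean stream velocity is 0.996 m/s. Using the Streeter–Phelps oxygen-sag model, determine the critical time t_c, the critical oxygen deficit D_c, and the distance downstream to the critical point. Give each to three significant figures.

t_c = [1/(k_r−k_1)] ln[(k_r/k_1)(1 − D₀(k_r−k_1)/(k_1 L₀))]
= [1/(1.72−0.234)] ln[(1.72/0.234)(1 − 2.58×1.486/(0.234×29.9))]
= (1/1.486) ln[7.350 × 0.4520] = 0.6729 × ln(3.323) = 0.6729 × 1.201 = 0.8081 d.
L(t_c) = L₀ e^(−k_1 t_c) = 29.9 × 0.8277 = 24.75 mg/L, and at the critical point k_r D_c = k_1 L, so D_c = (0.234/1.72) × 24.75 = 3.367 mg/L.
x_c = v t_c = 0.996 m/s × 0.8081 d × 86400 s/d = 69540 m ≈ 69.5 km.

t_c ≈ 0.808 d; D_c ≈ 3.37 mg/L; x_c ≈ 69.5 km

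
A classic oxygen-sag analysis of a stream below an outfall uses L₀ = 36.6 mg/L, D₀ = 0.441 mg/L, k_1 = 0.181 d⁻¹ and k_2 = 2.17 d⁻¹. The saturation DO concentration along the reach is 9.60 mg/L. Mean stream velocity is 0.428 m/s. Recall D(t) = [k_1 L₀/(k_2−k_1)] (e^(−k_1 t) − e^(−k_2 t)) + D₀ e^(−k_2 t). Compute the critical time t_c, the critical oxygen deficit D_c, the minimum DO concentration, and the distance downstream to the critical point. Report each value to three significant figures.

t_c ≈ 1.18 d; D_c ≈ 2.47 mg/L; min DO ≈ 7.13 mg/L; x_c ≈ 43.5 km

At the critical point dD/dt = 0, so k_1 L₀ e^(−k_1 t) = k_2 D. Substituting D(t) from the Streeter–Phelps equation and solving for t gives
t_c = ln[(k_2/k_1)(1 − D₀(k_2−k_1)/(k_1 L₀))] / (k_2−k_1).
Here k_2−k_1 = 1.989 d⁻¹ and 1 − D₀(k_2−k_1)/(k_1 L₀) = 1 − 0.441×1.989/(0.181×36.6) = 0.8676, so
t_c = ln(11.99 × 0.8676) / 1.989 = 2.342 / 1.989 = 1.177 d.
L(t_c) = L₀ e^(−k_1 t_c) = 36.6 × 0.8081 = 29.58 mg/L, and at the critical point k_2 D_c = k_1 L, so D_c = (0.181/2.17) × 29.58 = 2.467 mg/L.
Minimum DO = C_s − D_c = 9.60 − 2.467 = 7.133 mg/L.
x_c = v t_c = 0.428 m/s × 1.177 d × 86400 s/d = 43540 m ≈ 43.5 km.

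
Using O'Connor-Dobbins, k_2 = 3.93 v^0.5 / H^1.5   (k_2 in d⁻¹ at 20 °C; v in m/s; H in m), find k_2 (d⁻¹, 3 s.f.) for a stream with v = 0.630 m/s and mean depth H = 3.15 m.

k_2 = 3.93 × 0.630^0.5 / 3.15^1.5 = 3.93 × 0.7937 / 5.591 = 0.5580 d⁻¹.

k_2 ≈ 0.558 d⁻¹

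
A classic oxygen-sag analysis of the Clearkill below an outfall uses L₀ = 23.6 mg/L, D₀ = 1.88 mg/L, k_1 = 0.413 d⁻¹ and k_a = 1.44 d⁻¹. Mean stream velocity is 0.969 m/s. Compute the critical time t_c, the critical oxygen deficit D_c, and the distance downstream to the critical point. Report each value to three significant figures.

t_c = [1/(k_a−k_1)] ln[(k_a/k_1)(1 − D₀(k_a−k_1)/(k_1 L₀))]
= [1/(1.44−0.413)] ln[(1.44/0.413)(1 − 1.88×1.027/(0.413×23.6))]
= (1/1.027) ln[3.487 × 0.8019] = 0.9737 × ln(2.796) = 0.9737 × 1.028 = 1.001 d.
D_c = (k_1/k_a) L₀ e^(−k_1 t_c) = (0.413/1.44) × 23.6 × e^(−0.413×1.001) = 0.2868 × 23.6 × 0.6613 = 4.476 mg/L.
x_c = v t_c = 0.969 m/s × 1.001 d × 86400 s/d = 83820 m ≈ 83.8 km.

t_c ≈ 1.00 d; D_c ≈ 4.48 mg/L; x_c ≈ 83.8 km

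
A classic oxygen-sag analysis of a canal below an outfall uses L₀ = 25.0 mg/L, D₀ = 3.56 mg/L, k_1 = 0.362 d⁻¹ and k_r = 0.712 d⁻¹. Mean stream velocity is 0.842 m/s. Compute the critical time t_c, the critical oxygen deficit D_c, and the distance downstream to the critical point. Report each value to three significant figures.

t_c ≈ 1.51 d; D_c ≈ 7.36 mg/L; x_c ≈ 110 km

t_c = [1/(k_r−k_1)] ln[(k_r/k_1)(1 − D₀(k_r−k_1)/(k_1 L₀))]
= [1/(0.712−0.362)] ln[(0.712/0.362)(1 − 3.56×0.3500/(0.362×25.0))]
= (1/0.3500) ln[1.967 × 0.8623] = 2.857 × ln(1.696) = 2.857 × 0.5283 = 1.509 d.
L(t_c) = L₀ e^(−k_1 t_c) = 25.0 × 0.5790 = 14.48 mg/L, and at the critical point k_r D_c = k_1 L, so D_c = (0.362/0.712) × 14.48 = 7.360 mg/L.
x_c = v t_c = 0.842 m/s × 1.509 d × 86400 s/d = 109800 m ≈ 110 km.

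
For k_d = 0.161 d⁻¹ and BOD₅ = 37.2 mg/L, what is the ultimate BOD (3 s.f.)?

BOD₅ = L₀(1 − e^(−5k_d)) ⇒ L₀ = BOD₅ / (1 − e^(−5×0.161))
= 37.2 / (1 − 0.4471) = 37.2 / 0.5529 = 67.28 mg/L.

L₀ ≈ 67.3 mg/L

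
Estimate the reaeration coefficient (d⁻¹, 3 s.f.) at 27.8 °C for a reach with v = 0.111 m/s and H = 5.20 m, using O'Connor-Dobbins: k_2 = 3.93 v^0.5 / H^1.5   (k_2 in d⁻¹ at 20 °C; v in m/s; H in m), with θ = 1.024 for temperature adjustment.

k_2(20) = 3.93 × 0.111^0.5 / 5.20^1.5 = 3.93 × 0.3332 / 11.86 = 0.1104 d⁻¹.
k_2(27.8) = 0.1104 × 1.024^(27.8−20) = 0.1104 × 1.203 = 0.1329 d⁻¹.

k_2 ≈ 0.133 d⁻¹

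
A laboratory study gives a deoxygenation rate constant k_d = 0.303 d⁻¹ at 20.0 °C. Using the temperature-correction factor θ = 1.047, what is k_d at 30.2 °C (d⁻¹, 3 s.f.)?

k_d ≈ 0.484 d⁻¹

k_d(T₂) = k_d(T₁) · θ^(T₂−T₁) = 0.303 × 1.047^(30.2−20.0)
= 0.303 × 1.047^10.2 = 0.303 × 1.598 = 0.4841 d⁻¹.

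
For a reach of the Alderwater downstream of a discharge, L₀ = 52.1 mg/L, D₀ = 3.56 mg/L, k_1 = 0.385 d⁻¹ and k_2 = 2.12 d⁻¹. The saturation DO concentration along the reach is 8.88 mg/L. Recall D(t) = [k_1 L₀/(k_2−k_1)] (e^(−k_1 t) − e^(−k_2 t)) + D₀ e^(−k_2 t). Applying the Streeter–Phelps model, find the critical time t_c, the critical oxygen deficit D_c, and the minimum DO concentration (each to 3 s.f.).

t_c = [1/(k_2−k_1)] ln[(k_2/k_1)(1 − D₀(k_2−k_1)/(k_1 L₀))]
= [1/(2.12−0.385)] ln[(2.12/0.385)(1 − 3.56×1.735/(0.385×52.1))]
= (1/1.735) ln[5.506 × 0.6921] = 0.5764 × ln(3.811) = 0.5764 × 1.338 = 0.7711 d.
D_c = (k_1/k_2) L₀ e^(−k_1 t_c) = (0.385/2.12) × 52.1 × e^(−0.385×0.7711) = 0.1816 × 52.1 × 0.7431 = 7.031 mg/L.
Minimum DO = C_s − D_c = 8.88 − 7.031 = 1.849 mg/L.

t_c ≈ 0.771 d; D_c ≈ 7.03 mg/L; min DO ≈ 1.85 mg/L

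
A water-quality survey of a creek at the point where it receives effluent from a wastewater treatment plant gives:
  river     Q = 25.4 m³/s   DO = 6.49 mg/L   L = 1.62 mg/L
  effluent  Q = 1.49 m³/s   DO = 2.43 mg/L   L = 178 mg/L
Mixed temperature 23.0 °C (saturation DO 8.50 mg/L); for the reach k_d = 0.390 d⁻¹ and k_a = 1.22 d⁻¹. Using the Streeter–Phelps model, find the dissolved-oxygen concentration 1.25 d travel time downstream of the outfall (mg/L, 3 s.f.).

Mixed DO = (25.4×6.49 + 1.49×2.43)/(25.4+1.49) = 168.5/26.89 = 6.265 mg/L.
Mixed L₀ = (25.4×1.62 + 1.49×178)/(26.89) = 306.4/26.89 = 11.39 mg/L.
Initial deficit D₀ = C_s − DO₀ = 8.50 − 6.265 = 2.235 mg/L.
D(1.25) = [0.390×11.39/(1.22−0.390)](e^(−0.390×1.25) − e^(−1.22×1.25)) + 2.235 e^(−1.22×1.25)
= 5.354 × (0.6142 − 0.2176) + 2.235 × 0.2176 = 2.609 mg/L.
DO = 8.50 − 2.609 = 5.891 mg/L.

DO ≈ 5.89 mg/L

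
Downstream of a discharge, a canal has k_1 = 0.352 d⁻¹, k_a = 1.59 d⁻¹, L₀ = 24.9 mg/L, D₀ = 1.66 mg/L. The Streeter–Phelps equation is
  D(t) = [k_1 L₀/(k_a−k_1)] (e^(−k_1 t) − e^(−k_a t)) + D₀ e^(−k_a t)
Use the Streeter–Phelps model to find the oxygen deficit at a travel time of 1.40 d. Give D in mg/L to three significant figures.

k_1 L₀/(k_a−k_1) = 0.352×24.9/(1.59−0.352) = 8.765/1.238 = 7.080 mg/L.
e^(−k_1 t) = e^(−0.352×1.400) = 0.6109; e^(−k_a t) = e^(−1.59×1.400) = 0.1080.
D = 7.080 × (0.6109 − 0.1080) + 1.66 × 0.1080 = 3.561 + 0.1792 = 3.740 mg/L.

D ≈ 3.74 mg/L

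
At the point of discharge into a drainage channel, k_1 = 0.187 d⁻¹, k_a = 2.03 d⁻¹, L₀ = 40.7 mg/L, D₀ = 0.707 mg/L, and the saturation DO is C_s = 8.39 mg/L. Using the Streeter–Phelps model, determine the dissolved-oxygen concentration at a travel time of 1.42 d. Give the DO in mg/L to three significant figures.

k_1 L₀/(k_a−k_1) = 0.187×40.7/(2.03−0.187) = 7.611/1.843 = 4.130 mg/L.
e^(−k_1 t) = e^(−0.187×1.420) = 0.7668; e^(−k_a t) = e^(−2.03×1.420) = 0.05599.
D = 4.130 × (0.7668 − 0.05599) + 0.707 × 0.05599 = 2.935 + 0.03958 = 2.975 mg/L.
DO = C_s − D = 8.39 − 2.975 = 5.415 mg/L.

DO ≈ 5.42 mg/L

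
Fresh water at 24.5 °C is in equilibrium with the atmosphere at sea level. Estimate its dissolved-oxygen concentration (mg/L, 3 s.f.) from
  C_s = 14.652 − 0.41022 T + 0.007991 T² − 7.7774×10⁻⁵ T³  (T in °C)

C_s = 14.652 − 0.41022×24.5 + 0.007991×24.5² − 7.7774×10⁻⁵×24.5³ = 8.254 mg/L.

C_s ≈ 8.25 mg/L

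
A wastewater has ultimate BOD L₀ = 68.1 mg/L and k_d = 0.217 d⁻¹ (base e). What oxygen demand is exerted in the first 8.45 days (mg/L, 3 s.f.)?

y ≈ 57.2 mg/L

y_t = L₀(1 − e^(−k_d t)) = 68.1 × (1 − e^(−0.217×8.45))
= 68.1 × (1 − 0.1598) = 68.1 × 0.8402 = 57.22 mg/L.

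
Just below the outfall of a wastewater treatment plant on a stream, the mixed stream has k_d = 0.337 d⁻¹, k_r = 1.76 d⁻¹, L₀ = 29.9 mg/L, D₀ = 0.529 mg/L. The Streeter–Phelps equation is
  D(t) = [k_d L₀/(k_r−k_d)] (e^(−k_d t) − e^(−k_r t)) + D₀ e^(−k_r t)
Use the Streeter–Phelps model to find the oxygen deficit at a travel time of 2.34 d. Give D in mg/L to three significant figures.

D ≈ 3.11 mg/L

k_d L₀/(k_r−k_d) = 0.337×29.9/(1.76−0.337) = 10.08/1.423 = 7.081 mg/L.
e^(−k_d t) = e^(−0.337×2.340) = 0.4545; e^(−k_r t) = e^(−1.76×2.340) = 0.01627.
D = 7.081 × (0.4545 − 0.01627) + 0.529 × 0.01627 = 3.103 + 0.008607 = 3.112 mg/L.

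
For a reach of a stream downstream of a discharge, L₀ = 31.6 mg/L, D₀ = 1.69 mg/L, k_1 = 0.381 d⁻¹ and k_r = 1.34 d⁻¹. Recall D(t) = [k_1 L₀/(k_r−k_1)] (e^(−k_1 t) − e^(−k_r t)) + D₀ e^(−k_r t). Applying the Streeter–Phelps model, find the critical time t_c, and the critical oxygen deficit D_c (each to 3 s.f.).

t_c ≈ 1.16 d; D_c ≈ 5.77 mg/L

t_c = [1/(k_r−k_1)] ln[(k_r/k_1)(1 − D₀(k_r−k_1)/(k_1 L₀))]
= [1/(1.34−0.381)] ln[(1.34/0.381)(1 − 1.69×0.9590/(0.381×31.6))]
= (1/0.9590) ln[3.517 × 0.8654] = 1.043 × ln(3.044) = 1.043 × 1.113 = 1.161 d.
L(t_c) = L₀ e^(−k_1 t_c) = 31.6 × 0.6426 = 20.31 mg/L, and at the critical point k_r D_c = k_1 L, so D_c = (0.381/1.34) × 20.31 = 5.774 mg/L.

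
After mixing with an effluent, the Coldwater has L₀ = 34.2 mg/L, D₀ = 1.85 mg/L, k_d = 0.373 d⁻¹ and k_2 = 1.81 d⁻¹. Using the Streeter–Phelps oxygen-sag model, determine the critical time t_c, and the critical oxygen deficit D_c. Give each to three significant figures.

At the critical point dD/dt = 0, so k_d L₀ e^(−k_d t) = k_2 D. Substituting D(t) from the Streeter–Phelps equation and solving for t gives
t_c = ln[(k_2/k_d)(1 − D₀(k_2−k_d)/(k_d L₀))] / (k_2−k_d).
Here k_2−k_d = 1.437 d⁻¹ and 1 − D₀(k_2−k_d)/(k_d L₀) = 1 − 1.85×1.437/(0.373×34.2) = 0.7916, so
t_c = ln(4.853 × 0.7916) / 1.437 = 1.346 / 1.437 = 0.9365 d.
L(t_c) = L₀ e^(−k_d t_c) = 34.2 × 0.7052 = 24.12 mg/L, and at the critical point k_2 D_c = k_d L, so D_c = (0.373/1.81) × 24.12 = 4.970 mg/L.

t_c ≈ 0.937 d; D_c ≈ 4.97 mg/L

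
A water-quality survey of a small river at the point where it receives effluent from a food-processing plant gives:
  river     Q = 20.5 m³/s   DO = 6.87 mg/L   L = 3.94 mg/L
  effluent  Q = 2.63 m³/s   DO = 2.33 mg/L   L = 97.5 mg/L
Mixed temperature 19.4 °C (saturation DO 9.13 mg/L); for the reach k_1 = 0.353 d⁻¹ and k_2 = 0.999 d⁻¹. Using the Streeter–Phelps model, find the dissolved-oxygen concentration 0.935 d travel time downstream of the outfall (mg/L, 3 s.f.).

Mixed DO = (20.5×6.87 + 2.63×2.33)/(20.5+2.63) = 147.0/23.13 = 6.354 mg/L.
Mixed L₀ = (20.5×3.94 + 2.63×97.5)/(23.13) = 337.2/23.13 = 14.58 mg/L.
Initial deficit D₀ = C_s − DO₀ = 9.13 − 6.354 = 2.776 mg/L.
D(0.935) = [0.353×14.58/(0.999−0.353)](e^(−0.353×0.935) − e^(−0.999×0.935)) + 2.776 e^(−0.999×0.935)
= 7.966 × (0.7189 − 0.3930) + 2.776 × 0.3930 = 3.687 mg/L.
DO = 9.13 − 3.687 = 5.443 mg/L.

DO ≈ 5.44 mg/L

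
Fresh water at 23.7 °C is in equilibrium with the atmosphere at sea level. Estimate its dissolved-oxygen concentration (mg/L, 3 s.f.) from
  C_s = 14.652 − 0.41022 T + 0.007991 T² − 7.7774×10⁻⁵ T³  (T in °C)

C_s ≈ 8.38 mg/L

C_s = 14.652 − 0.41022×23.7 + 0.007991×23.7² − 7.7774×10⁻⁵×23.7³ = 8.383 mg/L.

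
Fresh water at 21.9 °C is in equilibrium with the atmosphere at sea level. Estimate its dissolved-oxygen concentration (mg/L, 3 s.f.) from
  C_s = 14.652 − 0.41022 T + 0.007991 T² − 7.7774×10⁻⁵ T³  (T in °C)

C_s = 14.652 − 0.41022×21.9 + 0.007991×21.9² − 7.7774×10⁻⁵×21.9³ = 8.684 mg/L.

C_s ≈ 8.68 mg/L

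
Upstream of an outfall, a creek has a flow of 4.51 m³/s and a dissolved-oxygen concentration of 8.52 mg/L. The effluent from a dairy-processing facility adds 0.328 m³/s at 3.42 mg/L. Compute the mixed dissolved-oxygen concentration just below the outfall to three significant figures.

8.17 mg/L

Flow-weighted mixing: C = (Q_r C_r + Q_w C_w)/(Q_r + Q_w)
= (4.51×8.52 + 0.328×3.42)/(4.51 + 0.328) = 39.55/4.838 = 8.174 mg/L.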